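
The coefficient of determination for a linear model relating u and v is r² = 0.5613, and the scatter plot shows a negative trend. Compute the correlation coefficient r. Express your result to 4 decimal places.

|r| = √0.5613 = 0.7492
The association is negative, so r = −0.7492.

-0.7492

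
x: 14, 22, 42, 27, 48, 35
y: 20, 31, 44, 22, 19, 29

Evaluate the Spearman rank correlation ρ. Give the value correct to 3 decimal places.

Rank x: 1, 2, 5, 3, 6, 4
Rank y: 2, 5, 6, 3, 1, 4
d = rank(x) − rank(y): -1, -3, -1, 0, 5, 0; Σd² = 36
ρ = 1 − 6Σd² / [n(n²−1)] = 1 − 6×36 / (6×35) = 1 − 216/210 ≈ -0.029

-0.029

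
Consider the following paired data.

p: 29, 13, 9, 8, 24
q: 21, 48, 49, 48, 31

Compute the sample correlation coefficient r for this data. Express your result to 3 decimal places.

-0.978

n = 5, Σp = 83, Σq = 197, Σp² = 1731, Σq² = 8411, Σpq = 2802
nΣpq − ΣpΣq = 14010 − 16351 = -2341
nΣp² − (Σp)² = 8655 − 6889 = 1766; nΣq² − (Σq)² = 42055 − 38809 = 3246
r = -2341 / √(1766 × 3246) = -2341 / 2394.2506 ≈ -0.978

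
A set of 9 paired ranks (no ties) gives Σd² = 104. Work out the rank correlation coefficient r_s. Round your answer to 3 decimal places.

0.133

ρ = 1 − 6Σd² / [n(n²−1)] = 1 − 6×104 / (9×80)
  = 1 − 624/720 = 1 − 0.8667 ≈ 0.133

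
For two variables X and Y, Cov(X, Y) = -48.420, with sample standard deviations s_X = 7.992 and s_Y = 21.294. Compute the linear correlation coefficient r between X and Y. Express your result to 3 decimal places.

-0.285

r = Cov(X,Y) / (s_X · s_Y) = -48.420 / (7.992 × 21.294)
  = -48.420 / 170.1816 ≈ -0.285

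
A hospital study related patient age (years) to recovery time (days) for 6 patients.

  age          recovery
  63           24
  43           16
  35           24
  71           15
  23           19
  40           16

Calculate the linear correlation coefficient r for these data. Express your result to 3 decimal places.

n = 6, Σx = 275, Σy = 114, Σx² = 14213, Σy² = 2250, Σxy = 5182
nΣxy − ΣxΣy = 31092 − 31350 = -258
nΣx² − (Σx)² = 85278 − 75625 = 9653; nΣy² − (Σy)² = 13500 − 12996 = 504
r = -258 / √(9653 × 504) = -258 / 2205.6999 ≈ -0.117

-0.117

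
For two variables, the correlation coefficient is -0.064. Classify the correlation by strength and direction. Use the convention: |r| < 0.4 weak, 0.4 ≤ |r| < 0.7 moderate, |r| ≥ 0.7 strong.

r = -0.064 < 0 so the relationship is negative.
|r| = 0.064, which falls in the weak range.

weak negative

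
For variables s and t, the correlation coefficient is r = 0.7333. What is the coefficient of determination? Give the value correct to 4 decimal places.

0.5377

r² = (0.7333)² = 0.5377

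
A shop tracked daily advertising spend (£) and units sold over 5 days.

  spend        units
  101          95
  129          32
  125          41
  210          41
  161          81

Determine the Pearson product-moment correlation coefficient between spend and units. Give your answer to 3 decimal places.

-0.341

n = 5, Σx = 726, Σy = 290, Σx² = 112488, Σy² = 19972, Σxy = 40499
nΣxy − ΣxΣy = 202495 − 210540 = -8045
nΣx² − (Σx)² = 562440 − 527076 = 35364; nΣy² − (Σy)² = 99860 − 84100 = 15760
r = -8045 / √(35364 × 15760) = -8045 / 23607.9783 ≈ -0.341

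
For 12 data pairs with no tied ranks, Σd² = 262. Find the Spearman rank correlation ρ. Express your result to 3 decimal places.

0.084

ρ = 1 − 6Σd² / [n(n²−1)] = 1 − 6×262 / (12×143)
  = 1 − 1572/1716 = 1 − 0.9161 ≈ 0.084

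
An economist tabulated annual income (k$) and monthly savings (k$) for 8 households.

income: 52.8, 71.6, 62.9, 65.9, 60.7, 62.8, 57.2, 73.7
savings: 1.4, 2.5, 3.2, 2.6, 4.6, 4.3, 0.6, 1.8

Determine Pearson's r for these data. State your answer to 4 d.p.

n = 8, Σx = 507.6, Σy = 21, Σx² = 32545.48, Σy² = 68.46, Σxy = 1341.78
nΣxy − ΣxΣy = 10734.24 − 10659.6 = 74.64
nΣx² − (Σx)² = 260363.84 − 257657.76 = 2706.08; nΣy² − (Σy)² = 547.68 − 441 = 106.68
r = 74.64 / √(2706.08 × 106.68) = 74.64 / 537.2938 ≈ 0.1389

0.1389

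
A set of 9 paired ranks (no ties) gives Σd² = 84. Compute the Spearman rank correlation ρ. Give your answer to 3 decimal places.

0.300

ρ = 1 − 6Σd² / [n(n²−1)] = 1 − 6×84 / (9×80)
  = 1 − 504/720 = 1 − 0.7000 ≈ 0.300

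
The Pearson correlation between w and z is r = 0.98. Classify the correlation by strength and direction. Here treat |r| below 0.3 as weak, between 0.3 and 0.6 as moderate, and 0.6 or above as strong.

strong positive

r = 0.98 > 0 so the relationship is positive.
|r| = 0.98, which falls in the strong range.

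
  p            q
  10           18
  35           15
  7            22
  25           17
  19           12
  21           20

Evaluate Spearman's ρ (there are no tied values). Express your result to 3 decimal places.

-0.543

Rank p: 2, 6, 1, 5, 3, 4
Rank q: 4, 2, 6, 3, 1, 5
d = rank(p) − rank(q): -2, 4, -5, 2, 2, -1; Σd² = 54
ρ = 1 − 6Σd² / [n(n²−1)] = 1 − 6×54 / (6×35) = 1 − 324/210 ≈ -0.543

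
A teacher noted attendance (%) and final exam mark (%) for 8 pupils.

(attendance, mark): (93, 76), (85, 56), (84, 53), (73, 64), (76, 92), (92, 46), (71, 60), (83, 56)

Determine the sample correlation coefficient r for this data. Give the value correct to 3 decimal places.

-0.266

n = 8, Σx = 657, Σy = 503, Σx² = 54429, Σy² = 33133, Σxy = 41084
nΣxy − ΣxΣy = 328672 − 330471 = -1799
nΣx² − (Σx)² = 435432 − 431649 = 3783; nΣy² − (Σy)² = 265064 − 253009 = 12055
r = -1799 / √(3783 × 12055) = -1799 / 6753.0782 ≈ -0.266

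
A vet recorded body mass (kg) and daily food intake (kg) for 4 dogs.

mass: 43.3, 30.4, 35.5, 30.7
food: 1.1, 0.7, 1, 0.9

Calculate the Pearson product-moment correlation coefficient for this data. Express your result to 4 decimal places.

n = 4, Σx = 139.9, Σy = 3.7, Σx² = 5001.79, Σy² = 3.51, Σxy = 132.04
nΣxy − ΣxΣy = 528.16 − 517.63 = 10.53
nΣx² − (Σx)² = 20007.16 − 19572.01 = 435.15; nΣy² − (Σy)² = 14.04 − 13.69 = 0.35
r = 10.53 / √(435.15 × 0.35) = 10.53 / 12.3411 ≈ 0.8532

0.8532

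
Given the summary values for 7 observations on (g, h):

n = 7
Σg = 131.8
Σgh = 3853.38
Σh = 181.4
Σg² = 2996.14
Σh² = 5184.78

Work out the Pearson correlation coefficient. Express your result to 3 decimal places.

0.878

r = (nΣgh − ΣgΣh) / √[(nΣg² − (Σg)²)(nΣh² − (Σh)²)]
Numerator: 7×3853.38 − 131.8×181.4 = 3065.14
Denominator: √[(20972.98 − 17371.24)(36293.46 − 32905.96)] = √[3601.74 × 3387.5] = 3492.9778
r = 3065.14 / 3492.9778 ≈ 0.878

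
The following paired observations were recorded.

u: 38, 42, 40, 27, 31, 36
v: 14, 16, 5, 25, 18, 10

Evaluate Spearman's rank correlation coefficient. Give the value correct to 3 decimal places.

Rank u: 4, 6, 5, 1, 2, 3
Rank v: 3, 4, 1, 6, 5, 2
d = rank(u) − rank(v): 1, 2, 4, -5, -3, 1; Σd² = 56
ρ = 1 − 6Σd² / [n(n²−1)] = 1 − 6×56 / (6×35) = 1 − 336/210 ≈ -0.600

-0.600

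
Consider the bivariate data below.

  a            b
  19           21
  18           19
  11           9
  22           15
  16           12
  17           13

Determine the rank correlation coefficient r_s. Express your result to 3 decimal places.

0.829

Rank a: 5, 4, 1, 6, 2, 3
Rank b: 6, 5, 1, 4, 2, 3
d = rank(a) − rank(b): -1, -1, 0, 2, 0, 0; Σd² = 6
ρ = 1 − 6Σd² / [n(n²−1)] = 1 − 6×6 / (6×35) = 1 − 36/210 ≈ 0.829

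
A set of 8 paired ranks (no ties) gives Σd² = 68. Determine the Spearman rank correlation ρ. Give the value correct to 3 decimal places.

ρ = 1 − 6Σd² / [n(n²−1)] = 1 − 6×68 / (8×63)
  = 1 − 408/504 = 1 − 0.8095 ≈ 0.190

0.190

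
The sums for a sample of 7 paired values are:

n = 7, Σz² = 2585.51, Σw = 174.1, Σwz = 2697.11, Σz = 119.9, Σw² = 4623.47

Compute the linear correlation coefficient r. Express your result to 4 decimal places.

-0.7215

r = (nΣwz − ΣwΣz) / √[(nΣw² − (Σw)²)(nΣz² − (Σz)²)]
Numerator: 7×2697.11 − 174.1×119.9 = -1994.82
Denominator: √[(32364.29 − 30310.81)(18098.57 − 14376.01)] = √[2053.48 × 3722.56] = 2764.8151
r = -1994.82 / 2764.8151 ≈ -0.7215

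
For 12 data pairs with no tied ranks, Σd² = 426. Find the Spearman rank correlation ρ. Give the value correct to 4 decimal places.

-0.4895

ρ = 1 − 6Σd² / [n(n²−1)] = 1 − 6×426 / (12×143)
  = 1 − 2556/1716 = 1 − 1.48951 ≈ -0.4895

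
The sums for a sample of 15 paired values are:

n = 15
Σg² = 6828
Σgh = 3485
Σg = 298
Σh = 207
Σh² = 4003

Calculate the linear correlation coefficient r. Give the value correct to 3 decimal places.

r = (nΣgh − ΣgΣh) / √[(nΣg² − (Σg)²)(nΣh² − (Σh)²)]
Numerator: 15×3485 − 298×207 = -9411
Denominator: √[(102420 − 88804)(60045 − 42849)] = √[13616 × 17196] = 15301.6579
r = -9411 / 15301.6579 ≈ -0.615

-0.615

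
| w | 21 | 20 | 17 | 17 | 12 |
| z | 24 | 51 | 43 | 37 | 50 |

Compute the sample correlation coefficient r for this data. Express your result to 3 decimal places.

-0.535

n = 5, Σw = 87, Σz = 205, Σw² = 1563, Σz² = 8895, Σwz = 3484
nΣwz − ΣwΣz = 17420 − 17835 = -415
nΣw² − (Σw)² = 7815 − 7569 = 246; nΣz² − (Σz)² = 44475 − 42025 = 2450
r = -415 / √(246 × 2450) = -415 / 776.3376 ≈ -0.535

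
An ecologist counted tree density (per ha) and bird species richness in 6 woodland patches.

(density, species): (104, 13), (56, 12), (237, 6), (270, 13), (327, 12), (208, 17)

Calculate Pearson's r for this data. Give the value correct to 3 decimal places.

n = 6, Σx = 1202, Σy = 73, Σx² = 293214, Σy² = 951, Σxy = 14416
nΣxy − ΣxΣy = 86496 − 87746 = -1250
nΣx² − (Σx)² = 1759284 − 1444804 = 314480; nΣy² − (Σy)² = 5706 − 5329 = 377
r = -1250 / √(314480 × 377) = -1250 / 10888.4783 ≈ -0.115

-0.115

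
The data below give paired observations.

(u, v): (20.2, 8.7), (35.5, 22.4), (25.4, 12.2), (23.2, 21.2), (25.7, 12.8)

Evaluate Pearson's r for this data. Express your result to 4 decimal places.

0.6644

n = 5, Σu = 130, Σv = 77.3, Σu² = 3512.18, Σv² = 1339.57, Σuv = 2101.62
nΣuv − ΣuΣv = 10508.1 − 10049 = 459.1
nΣu² − (Σu)² = 17560.9 − 16900 = 660.9; nΣv² − (Σv)² = 6697.85 − 5975.29 = 722.56
r = 459.1 / √(660.9 × 722.56) = 459.1 / 691.0426 ≈ 0.6644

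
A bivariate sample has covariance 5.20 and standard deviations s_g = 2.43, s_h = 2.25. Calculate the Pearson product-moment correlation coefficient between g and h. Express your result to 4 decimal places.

0.9511

r = Cov(g,h) / (s_g · s_h) = 5.20 / (2.43 × 2.25)
  = 5.20 / 5.4675 ≈ 0.9511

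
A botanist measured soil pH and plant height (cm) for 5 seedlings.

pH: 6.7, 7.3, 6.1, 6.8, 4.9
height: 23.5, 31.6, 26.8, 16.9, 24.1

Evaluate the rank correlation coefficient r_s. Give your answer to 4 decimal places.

Rank pH: 3, 5, 2, 4, 1
Rank height: 2, 5, 4, 1, 3
d = rank(pH) − rank(height): 1, 0, -2, 3, -2; Σd² = 18
ρ = 1 − 6Σd² / [n(n²−1)] = 1 − 6×18 / (5×24) = 1 − 108/120 ≈ 0.1000

0.1000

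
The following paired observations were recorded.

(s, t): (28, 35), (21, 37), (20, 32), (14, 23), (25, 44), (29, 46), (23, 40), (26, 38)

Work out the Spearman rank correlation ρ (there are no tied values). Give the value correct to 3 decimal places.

0.690

Rank s: 7, 3, 2, 1, 5, 8, 4, 6
Rank t: 3, 4, 2, 1, 7, 8, 6, 5
d = rank(s) − rank(t): 4, -1, 0, 0, -2, 0, -2, 1; Σd² = 26
ρ = 1 − 6Σd² / [n(n²−1)] = 1 − 6×26 / (8×63) = 1 − 156/504 ≈ 0.690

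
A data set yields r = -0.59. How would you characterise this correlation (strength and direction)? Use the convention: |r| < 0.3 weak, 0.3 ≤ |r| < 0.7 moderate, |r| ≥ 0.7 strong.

moderate negative

r = -0.59 < 0 so the relationship is negative.
|r| = 0.59, which falls in the moderate range.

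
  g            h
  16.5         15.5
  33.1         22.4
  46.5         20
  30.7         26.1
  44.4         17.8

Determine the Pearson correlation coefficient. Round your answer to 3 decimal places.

n = 5, Σg = 171.2, Σh = 101.8, Σg² = 6443.96, Σh² = 2140.06, Σgh = 3518.78
nΣgh − ΣgΣh = 17593.9 − 17428.16 = 165.74
nΣg² − (Σg)² = 32219.8 − 29309.44 = 2910.36; nΣh² − (Σh)² = 10700.3 − 10363.24 = 337.06
r = 165.74 / √(2910.36 × 337.06) = 165.74 / 990.4372 ≈ 0.167

0.167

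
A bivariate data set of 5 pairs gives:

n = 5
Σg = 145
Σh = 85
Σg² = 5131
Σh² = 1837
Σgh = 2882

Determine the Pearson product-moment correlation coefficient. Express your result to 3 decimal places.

r = (nΣgh − ΣgΣh) / √[(nΣg² − (Σg)²)(nΣh² − (Σh)²)]
Numerator: 5×2882 − 145×85 = 2085
Denominator: √[(25655 − 21025)(9185 − 7225)] = √[4630 × 1960] = 3012.4409
r = 2085 / 3012.4409 ≈ 0.692

0.692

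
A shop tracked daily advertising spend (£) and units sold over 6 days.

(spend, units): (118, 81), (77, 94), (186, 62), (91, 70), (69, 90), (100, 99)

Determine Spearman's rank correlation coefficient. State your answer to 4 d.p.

-0.4857

Rank spend: 5, 2, 6, 3, 1, 4
Rank units: 3, 5, 1, 2, 4, 6
d = rank(spend) − rank(units): 2, -3, 5, 1, -3, -2; Σd² = 52
ρ = 1 − 6Σd² / [n(n²−1)] = 1 − 6×52 / (6×35) = 1 − 312/210 ≈ -0.4857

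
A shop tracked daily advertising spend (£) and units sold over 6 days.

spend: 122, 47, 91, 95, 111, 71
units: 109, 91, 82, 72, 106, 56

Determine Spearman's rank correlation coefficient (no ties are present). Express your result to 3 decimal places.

Rank spend: 6, 1, 3, 4, 5, 2
Rank units: 6, 4, 3, 2, 5, 1
d = rank(spend) − rank(units): 0, -3, 0, 2, 0, 1; Σd² = 14
ρ = 1 − 6Σd² / [n(n²−1)] = 1 − 6×14 / (6×35) = 1 − 84/210 ≈ 0.600

0.600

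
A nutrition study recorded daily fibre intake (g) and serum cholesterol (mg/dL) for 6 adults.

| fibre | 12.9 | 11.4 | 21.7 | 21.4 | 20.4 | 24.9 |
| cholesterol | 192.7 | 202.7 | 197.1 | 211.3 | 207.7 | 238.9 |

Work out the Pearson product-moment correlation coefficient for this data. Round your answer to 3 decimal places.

n = 6, Σx = 112.7, Σy = 1250.4, Σx² = 2261.39, Σy² = 261929.18, Σxy = 23781.19
nΣxy − ΣxΣy = 142687.14 − 140920.08 = 1767.06
nΣx² − (Σx)² = 13568.34 − 12701.29 = 867.05; nΣy² − (Σy)² = 1571575.08 − 1563500.16 = 8074.92
r = 1767.06 / √(867.05 × 8074.92) = 1767.06 / 2646.0082 ≈ 0.668

0.668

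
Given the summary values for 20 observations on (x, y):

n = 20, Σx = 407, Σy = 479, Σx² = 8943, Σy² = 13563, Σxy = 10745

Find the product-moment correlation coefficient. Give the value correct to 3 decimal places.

0.849

r = (nΣxy − ΣxΣy) / √[(nΣx² − (Σx)²)(nΣy² − (Σy)²)]
Numerator: 20×10745 − 407×479 = 19947
Denominator: √[(178860 − 165649)(271260 − 229441)] = √[13211 × 41819] = 23504.6976
r = 19947 / 23504.6976 ≈ 0.849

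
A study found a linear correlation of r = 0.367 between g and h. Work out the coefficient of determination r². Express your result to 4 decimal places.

r² = (0.367)² = 0.1347

0.1347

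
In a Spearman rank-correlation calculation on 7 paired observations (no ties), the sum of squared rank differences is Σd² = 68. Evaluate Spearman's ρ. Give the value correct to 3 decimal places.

ρ = 1 − 6Σd² / [n(n²−1)] = 1 − 6×68 / (7×48)
  = 1 − 408/336 = 1 − 1.2143 ≈ -0.214

-0.214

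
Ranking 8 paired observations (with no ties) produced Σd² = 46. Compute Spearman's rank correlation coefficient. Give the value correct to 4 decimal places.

ρ = 1 − 6Σd² / [n(n²−1)] = 1 − 6×46 / (8×63)
  = 1 − 276/504 = 1 − 0.54762 ≈ 0.4524

0.4524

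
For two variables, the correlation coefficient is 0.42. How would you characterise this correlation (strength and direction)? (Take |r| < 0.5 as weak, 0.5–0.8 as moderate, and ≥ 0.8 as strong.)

r = 0.42 > 0 so the relationship is positive.
|r| = 0.42, which falls in the weak range.

weak positive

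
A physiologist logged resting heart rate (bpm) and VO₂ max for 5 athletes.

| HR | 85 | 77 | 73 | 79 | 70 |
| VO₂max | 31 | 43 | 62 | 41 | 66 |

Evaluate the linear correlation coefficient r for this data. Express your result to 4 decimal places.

n = 5, Σx = 384, Σy = 243, Σx² = 29624, Σy² = 12691, Σxy = 18331
nΣxy − ΣxΣy = 91655 − 93312 = -1657
nΣx² − (Σx)² = 148120 − 147456 = 664; nΣy² − (Σy)² = 63455 − 59049 = 4406
r = -1657 / √(664 × 4406) = -1657 / 1710.4339 ≈ -0.9688

-0.9688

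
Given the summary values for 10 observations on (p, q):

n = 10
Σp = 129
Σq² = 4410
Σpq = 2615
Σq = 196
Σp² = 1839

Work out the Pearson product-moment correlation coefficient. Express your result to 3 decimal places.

r = (nΣpq − ΣpΣq) / √[(nΣp² − (Σp)²)(nΣq² − (Σq)²)]
Numerator: 10×2615 − 129×196 = 866
Denominator: √[(18390 − 16641)(44100 − 38416)] = √[1749 × 5684] = 3152.9853
r = 866 / 3152.9853 ≈ 0.275

0.275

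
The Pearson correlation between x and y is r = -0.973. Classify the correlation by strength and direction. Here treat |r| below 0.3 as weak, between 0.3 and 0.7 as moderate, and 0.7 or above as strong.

r = -0.973 < 0 so the relationship is negative.
|r| = 0.973, which falls in the strong range.

strong negative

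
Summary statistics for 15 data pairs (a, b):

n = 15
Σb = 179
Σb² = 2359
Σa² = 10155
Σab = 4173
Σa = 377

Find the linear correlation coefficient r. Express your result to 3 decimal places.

r = (nΣab − ΣaΣb) / √[(nΣa² − (Σa)²)(nΣb² − (Σb)²)]
Numerator: 15×4173 − 377×179 = -4888
Denominator: √[(152325 − 142129)(35385 − 32041)] = √[10196 × 3344] = 5839.1287
r = -4888 / 5839.1287 ≈ -0.837

-0.837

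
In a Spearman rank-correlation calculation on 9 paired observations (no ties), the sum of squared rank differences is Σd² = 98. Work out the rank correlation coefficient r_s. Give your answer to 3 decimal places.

0.183

ρ = 1 − 6Σd² / [n(n²−1)] = 1 − 6×98 / (9×80)
  = 1 − 588/720 = 1 − 0.8167 ≈ 0.183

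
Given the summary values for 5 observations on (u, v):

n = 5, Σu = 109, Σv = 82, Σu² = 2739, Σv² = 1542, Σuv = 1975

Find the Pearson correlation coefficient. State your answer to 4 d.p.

0.7006

r = (nΣuv − ΣuΣv) / √[(nΣu² − (Σu)²)(nΣv² − (Σv)²)]
Numerator: 5×1975 − 109×82 = 937
Denominator: √[(13695 − 11881)(7710 − 6724)] = √[1814 × 986] = 1337.3870
r = 937 / 1337.3870 ≈ 0.7006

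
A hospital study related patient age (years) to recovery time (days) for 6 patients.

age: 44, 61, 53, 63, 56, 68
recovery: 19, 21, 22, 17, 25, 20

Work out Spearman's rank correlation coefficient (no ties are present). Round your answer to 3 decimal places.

-0.257

Rank age: 1, 4, 2, 5, 3, 6
Rank recovery: 2, 4, 5, 1, 6, 3
d = rank(age) − rank(recovery): -1, 0, -3, 4, -3, 3; Σd² = 44
ρ = 1 − 6Σd² / [n(n²−1)] = 1 − 6×44 / (6×35) = 1 − 264/210 ≈ -0.257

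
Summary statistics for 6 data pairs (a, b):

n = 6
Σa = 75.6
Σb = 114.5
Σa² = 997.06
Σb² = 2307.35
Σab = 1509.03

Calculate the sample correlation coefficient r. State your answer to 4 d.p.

0.8991

r = (nΣab − ΣaΣb) / √[(nΣa² − (Σa)²)(nΣb² − (Σb)²)]
Numerator: 6×1509.03 − 75.6×114.5 = 397.98
Denominator: √[(5982.36 − 5715.36)(13844.1 − 13110.25)] = √[267 × 733.85] = 442.6488
r = 397.98 / 442.6488 ≈ 0.8991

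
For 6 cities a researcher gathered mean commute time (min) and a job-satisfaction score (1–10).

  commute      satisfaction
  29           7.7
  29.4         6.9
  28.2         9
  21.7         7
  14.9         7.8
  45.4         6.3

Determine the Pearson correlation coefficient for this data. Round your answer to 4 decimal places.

-0.4599

n = 6, Σx = 168.6, Σy = 44.7, Σx² = 5254.66, Σy² = 337.43, Σxy = 1234.1
nΣxy − ΣxΣy = 7404.6 − 7536.42 = -131.82
nΣx² − (Σx)² = 31527.96 − 28425.96 = 3102; nΣy² − (Σy)² = 2024.58 − 1998.09 = 26.49
r = -131.82 / √(3102 × 26.49) = -131.82 / 286.6566 ≈ -0.4599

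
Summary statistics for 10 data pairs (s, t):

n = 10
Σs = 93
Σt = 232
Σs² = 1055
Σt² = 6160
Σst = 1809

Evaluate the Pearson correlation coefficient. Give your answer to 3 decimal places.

-0.907

r = (nΣst − ΣsΣt) / √[(nΣs² − (Σs)²)(nΣt² − (Σt)²)]
Numerator: 10×1809 − 93×232 = -3486
Denominator: √[(10550 − 8649)(61600 − 53824)] = √[1901 × 7776] = 3844.7596
r = -3486 / 3844.7596 ≈ -0.907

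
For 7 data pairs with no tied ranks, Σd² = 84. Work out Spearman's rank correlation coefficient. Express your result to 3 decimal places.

-0.500

ρ = 1 − 6Σd² / [n(n²−1)] = 1 − 6×84 / (7×48)
  = 1 − 504/336 = 1 − 1.5000 ≈ -0.500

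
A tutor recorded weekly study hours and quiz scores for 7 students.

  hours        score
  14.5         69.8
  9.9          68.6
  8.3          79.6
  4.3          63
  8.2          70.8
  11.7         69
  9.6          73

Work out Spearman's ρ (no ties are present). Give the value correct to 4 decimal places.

Rank hours: 7, 5, 3, 1, 2, 6, 4
Rank score: 4, 2, 7, 1, 5, 3, 6
d = rank(hours) − rank(score): 3, 3, -4, 0, -3, 3, -2; Σd² = 56
ρ = 1 − 6Σd² / [n(n²−1)] = 1 − 6×56 / (7×48) = 1 − 336/336 ≈ 0.0000

0.0000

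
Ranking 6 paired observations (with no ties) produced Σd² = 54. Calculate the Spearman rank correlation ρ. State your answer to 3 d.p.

ρ = 1 − 6Σd² / [n(n²−1)] = 1 − 6×54 / (6×35)
  = 1 − 324/210 = 1 − 1.5429 ≈ -0.543

-0.543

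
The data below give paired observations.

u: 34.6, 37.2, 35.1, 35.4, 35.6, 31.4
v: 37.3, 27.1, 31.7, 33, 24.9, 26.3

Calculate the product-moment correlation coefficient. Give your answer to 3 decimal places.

0.052

n = 6, Σu = 209.3, Σv = 180.3, Σu² = 7319.49, Σv² = 5531.29, Σuv = 6291.83
nΣuv − ΣuΣv = 37750.98 − 37736.79 = 14.19
nΣu² − (Σu)² = 43916.94 − 43806.49 = 110.45; nΣv² − (Σv)² = 33187.74 − 32508.09 = 679.65
r = 14.19 / √(110.45 × 679.65) = 14.19 / 273.9842 ≈ 0.052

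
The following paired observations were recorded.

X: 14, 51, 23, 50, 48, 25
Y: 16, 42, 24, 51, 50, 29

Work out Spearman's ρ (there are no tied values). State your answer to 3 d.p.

0.829

Rank X: 1, 6, 2, 5, 4, 3
Rank Y: 1, 4, 2, 6, 5, 3
d = rank(X) − rank(Y): 0, 2, 0, -1, -1, 0; Σd² = 6
ρ = 1 − 6Σd² / [n(n²−1)] = 1 − 6×6 / (6×35) = 1 − 36/210 ≈ 0.829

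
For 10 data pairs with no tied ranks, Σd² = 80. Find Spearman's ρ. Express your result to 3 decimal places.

ρ = 1 − 6Σd² / [n(n²−1)] = 1 − 6×80 / (10×99)
  = 1 − 480/990 = 1 − 0.4848 ≈ 0.515

0.515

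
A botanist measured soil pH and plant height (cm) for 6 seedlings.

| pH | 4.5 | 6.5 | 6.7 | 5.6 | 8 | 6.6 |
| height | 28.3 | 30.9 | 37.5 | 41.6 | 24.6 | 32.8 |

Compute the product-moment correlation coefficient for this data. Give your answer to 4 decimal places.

n = 6, Σx = 37.9, Σy = 195.7, Σx² = 246.31, Σy² = 6573.51, Σxy = 1225.69
nΣxy − ΣxΣy = 7354.14 − 7417.03 = -62.89
nΣx² − (Σx)² = 1477.86 − 1436.41 = 41.45; nΣy² − (Σy)² = 39441.06 − 38298.49 = 1142.57
r = -62.89 / √(41.45 × 1142.57) = -62.89 / 217.6224 ≈ -0.2890

-0.2890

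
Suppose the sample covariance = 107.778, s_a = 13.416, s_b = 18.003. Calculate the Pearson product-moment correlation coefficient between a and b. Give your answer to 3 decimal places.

0.446

r = Cov(a,b) / (s_a · s_b) = 107.778 / (13.416 × 18.003)
  = 107.778 / 241.5282 ≈ 0.446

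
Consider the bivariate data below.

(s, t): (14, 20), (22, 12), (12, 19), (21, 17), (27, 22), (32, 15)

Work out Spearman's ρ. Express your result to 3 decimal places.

-0.257

Rank s: 2, 4, 1, 3, 5, 6
Rank t: 5, 1, 4, 3, 6, 2
d = rank(s) − rank(t): -3, 3, -3, 0, -1, 4; Σd² = 44
ρ = 1 − 6Σd² / [n(n²−1)] = 1 − 6×44 / (6×35) = 1 − 264/210 ≈ -0.257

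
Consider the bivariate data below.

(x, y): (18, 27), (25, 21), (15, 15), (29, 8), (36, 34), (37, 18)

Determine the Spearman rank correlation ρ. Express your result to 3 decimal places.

Rank x: 2, 3, 1, 4, 5, 6
Rank y: 5, 4, 2, 1, 6, 3
d = rank(x) − rank(y): -3, -1, -1, 3, -1, 3; Σd² = 30
ρ = 1 − 6Σd² / [n(n²−1)] = 1 − 6×30 / (6×35) = 1 − 180/210 ≈ 0.143

0.143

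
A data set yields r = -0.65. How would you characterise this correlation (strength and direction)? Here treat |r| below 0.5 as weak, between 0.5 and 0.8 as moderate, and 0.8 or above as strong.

r = -0.65 < 0 so the relationship is negative.
|r| = 0.65, which falls in the moderate range.

moderate negative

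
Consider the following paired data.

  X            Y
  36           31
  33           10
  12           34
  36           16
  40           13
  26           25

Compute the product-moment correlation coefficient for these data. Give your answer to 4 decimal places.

-0.6606

n = 6, ΣX = 183, ΣY = 129, ΣX² = 6101, ΣY² = 3267, ΣXY = 3600
nΣXY − ΣXΣY = 21600 − 23607 = -2007
nΣX² − (ΣX)² = 36606 − 33489 = 3117; nΣY² − (ΣY)² = 19602 − 16641 = 2961
r = -2007 / √(3117 × 2961) = -2007 / 3037.9988 ≈ -0.6606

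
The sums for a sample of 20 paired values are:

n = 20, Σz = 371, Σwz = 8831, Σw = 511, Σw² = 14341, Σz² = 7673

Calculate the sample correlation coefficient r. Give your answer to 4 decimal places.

r = (nΣwz − ΣwΣz) / √[(nΣw² − (Σw)²)(nΣz² − (Σz)²)]
Numerator: 20×8831 − 511×371 = -12961
Denominator: √[(286820 − 261121)(153460 − 137641)] = √[25699 × 15819] = 20162.6506
r = -12961 / 20162.6506 ≈ -0.6428

-0.6428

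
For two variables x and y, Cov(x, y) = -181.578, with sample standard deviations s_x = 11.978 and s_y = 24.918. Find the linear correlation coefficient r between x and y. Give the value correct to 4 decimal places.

-0.6084

r = Cov(x,y) / (s_x · s_y) = -181.578 / (11.978 × 24.918)
  = -181.578 / 298.4678 ≈ -0.6084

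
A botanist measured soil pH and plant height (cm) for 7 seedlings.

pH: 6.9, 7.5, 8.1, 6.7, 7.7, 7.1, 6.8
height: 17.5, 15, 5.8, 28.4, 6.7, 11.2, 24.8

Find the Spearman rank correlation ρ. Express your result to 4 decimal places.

-0.9643

Rank pH: 3, 5, 7, 1, 6, 4, 2
Rank height: 5, 4, 1, 7, 2, 3, 6
d = rank(pH) − rank(height): -2, 1, 6, -6, 4, 1, -4; Σd² = 110
ρ = 1 − 6Σd² / [n(n²−1)] = 1 − 6×110 / (7×48) = 1 − 660/336 ≈ -0.9643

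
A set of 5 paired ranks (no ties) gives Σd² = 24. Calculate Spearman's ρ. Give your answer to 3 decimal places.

-0.200

ρ = 1 − 6Σd² / [n(n²−1)] = 1 − 6×24 / (5×24)
  = 1 − 144/120 = 1 − 1.2000 ≈ -0.200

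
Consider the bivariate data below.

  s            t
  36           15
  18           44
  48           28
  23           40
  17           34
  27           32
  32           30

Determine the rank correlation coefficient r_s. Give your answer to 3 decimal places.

Rank s: 6, 2, 7, 3, 1, 4, 5
Rank t: 1, 7, 2, 6, 5, 4, 3
d = rank(s) − rank(t): 5, -5, 5, -3, -4, 0, 2; Σd² = 104
ρ = 1 − 6Σd² / [n(n²−1)] = 1 − 6×104 / (7×48) = 1 − 624/336 ≈ -0.857

-0.857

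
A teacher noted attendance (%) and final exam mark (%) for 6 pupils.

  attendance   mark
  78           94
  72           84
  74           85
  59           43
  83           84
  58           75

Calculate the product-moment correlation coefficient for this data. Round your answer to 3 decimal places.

n = 6, Σx = 424, Σy = 465, Σx² = 30478, Σy² = 37647, Σxy = 33529
nΣxy − ΣxΣy = 201174 − 197160 = 4014
nΣx² − (Σx)² = 182868 − 179776 = 3092; nΣy² − (Σy)² = 225882 − 216225 = 9657
r = 4014 / √(3092 × 9657) = 4014 / 5464.3796 ≈ 0.735

0.735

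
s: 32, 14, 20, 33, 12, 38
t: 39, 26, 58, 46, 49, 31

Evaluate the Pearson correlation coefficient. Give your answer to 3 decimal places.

n = 6, Σs = 149, Σt = 249, Σs² = 4297, Σt² = 11039, Σst = 6056
nΣst − ΣsΣt = 36336 − 37101 = -765
nΣs² − (Σs)² = 25782 − 22201 = 3581; nΣt² − (Σt)² = 66234 − 62001 = 4233
r = -765 / √(3581 × 4233) = -765 / 3893.3755 ≈ -0.196

-0.196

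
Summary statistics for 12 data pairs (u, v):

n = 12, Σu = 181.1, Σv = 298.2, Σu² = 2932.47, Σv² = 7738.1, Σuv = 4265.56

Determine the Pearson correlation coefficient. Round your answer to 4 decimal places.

r = (nΣuv − ΣuΣv) / √[(nΣu² − (Σu)²)(nΣv² − (Σv)²)]
Numerator: 12×4265.56 − 181.1×298.2 = -2817.3
Denominator: √[(35189.64 − 32797.21)(92857.2 − 88923.24)] = √[2392.43 × 3933.96] = 3067.8533
r = -2817.3 / 3067.8533 ≈ -0.9183

-0.9183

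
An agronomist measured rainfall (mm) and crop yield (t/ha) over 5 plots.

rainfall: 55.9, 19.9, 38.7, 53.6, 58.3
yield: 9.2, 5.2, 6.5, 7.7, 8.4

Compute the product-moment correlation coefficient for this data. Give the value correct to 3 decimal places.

0.947

n = 5, Σx = 226.4, Σy = 37, Σx² = 11290.36, Σy² = 283.78, Σxy = 1771.75
nΣxy − ΣxΣy = 8858.75 − 8376.8 = 481.95
nΣx² − (Σx)² = 56451.8 − 51256.96 = 5194.84; nΣy² − (Σy)² = 1418.9 − 1369 = 49.9
r = 481.95 / √(5194.84 × 49.9) = 481.95 / 509.1390 ≈ 0.947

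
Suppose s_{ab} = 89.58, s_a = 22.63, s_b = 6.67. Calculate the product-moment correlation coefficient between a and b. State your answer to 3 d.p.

r = Cov(a,b) / (s_a · s_b) = 89.58 / (22.63 × 6.67)
  = 89.58 / 150.9421 ≈ 0.593

0.593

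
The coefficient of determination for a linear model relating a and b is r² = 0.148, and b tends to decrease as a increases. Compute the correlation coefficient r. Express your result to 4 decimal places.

-0.3847

|r| = √0.148 = 0.3847
The association is negative, so r = −0.3847.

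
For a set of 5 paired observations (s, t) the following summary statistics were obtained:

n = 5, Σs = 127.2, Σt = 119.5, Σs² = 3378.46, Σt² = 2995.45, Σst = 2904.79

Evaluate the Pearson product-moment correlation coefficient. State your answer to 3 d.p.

-0.960

r = (nΣst − ΣsΣt) / √[(nΣs² − (Σs)²)(nΣt² − (Σt)²)]
Numerator: 5×2904.79 − 127.2×119.5 = -676.45
Denominator: √[(16892.3 − 16179.84)(14977.25 − 14280.25)] = √[712.46 × 697] = 704.6876
r = -676.45 / 704.6876 ≈ -0.960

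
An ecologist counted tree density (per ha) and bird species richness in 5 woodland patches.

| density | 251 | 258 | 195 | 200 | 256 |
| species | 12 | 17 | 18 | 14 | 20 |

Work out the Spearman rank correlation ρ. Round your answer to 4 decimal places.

Rank density: 3, 5, 1, 2, 4
Rank species: 1, 3, 4, 2, 5
d = rank(density) − rank(species): 2, 2, -3, 0, -1; Σd² = 18
ρ = 1 − 6Σd² / [n(n²−1)] = 1 − 6×18 / (5×24) = 1 − 108/120 ≈ 0.1000

0.1000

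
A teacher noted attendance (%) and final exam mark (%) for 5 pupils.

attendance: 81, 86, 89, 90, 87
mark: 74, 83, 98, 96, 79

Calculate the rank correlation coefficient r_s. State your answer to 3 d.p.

Rank attendance: 1, 2, 4, 5, 3
Rank mark: 1, 3, 5, 4, 2
d = rank(attendance) − rank(mark): 0, -1, -1, 1, 1; Σd² = 4
ρ = 1 − 6Σd² / [n(n²−1)] = 1 − 6×4 / (5×24) = 1 − 24/120 ≈ 0.800

0.800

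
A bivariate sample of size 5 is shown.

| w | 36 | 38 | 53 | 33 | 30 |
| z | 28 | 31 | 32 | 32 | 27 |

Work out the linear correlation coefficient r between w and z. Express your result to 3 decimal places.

n = 5, Σw = 190, Σz = 150, Σw² = 7538, Σz² = 4522, Σwz = 5748
nΣwz − ΣwΣz = 28740 − 28500 = 240
nΣw² − (Σw)² = 37690 − 36100 = 1590; nΣz² − (Σz)² = 22610 − 22500 = 110
r = 240 / √(1590 × 110) = 240 / 418.2105 ≈ 0.574

0.574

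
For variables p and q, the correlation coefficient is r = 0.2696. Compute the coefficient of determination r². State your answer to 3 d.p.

0.073

r² = (0.2696)² = 0.073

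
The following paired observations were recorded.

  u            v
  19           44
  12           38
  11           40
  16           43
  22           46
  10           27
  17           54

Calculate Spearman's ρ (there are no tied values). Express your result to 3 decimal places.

0.857

Rank u: 6, 3, 2, 4, 7, 1, 5
Rank v: 5, 2, 3, 4, 6, 1, 7
d = rank(u) − rank(v): 1, 1, -1, 0, 1, 0, -2; Σd² = 8
ρ = 1 − 6Σd² / [n(n²−1)] = 1 − 6×8 / (7×48) = 1 − 48/336 ≈ 0.857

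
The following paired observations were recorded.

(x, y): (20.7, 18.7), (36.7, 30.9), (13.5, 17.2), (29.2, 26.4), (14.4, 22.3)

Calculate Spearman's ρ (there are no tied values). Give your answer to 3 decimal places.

0.900

Rank x: 3, 5, 1, 4, 2
Rank y: 2, 5, 1, 4, 3
d = rank(x) − rank(y): 1, 0, 0, 0, -1; Σd² = 2
ρ = 1 − 6Σd² / [n(n²−1)] = 1 − 6×2 / (5×24) = 1 − 12/120 ≈ 0.900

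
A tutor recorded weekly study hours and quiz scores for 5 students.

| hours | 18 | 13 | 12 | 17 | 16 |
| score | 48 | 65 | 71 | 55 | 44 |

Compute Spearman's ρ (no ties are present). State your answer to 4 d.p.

-0.7000

Rank hours: 5, 2, 1, 4, 3
Rank score: 2, 4, 5, 3, 1
d = rank(hours) − rank(score): 3, -2, -4, 1, 2; Σd² = 34
ρ = 1 − 6Σd² / [n(n²−1)] = 1 − 6×34 / (5×24) = 1 − 204/120 ≈ -0.7000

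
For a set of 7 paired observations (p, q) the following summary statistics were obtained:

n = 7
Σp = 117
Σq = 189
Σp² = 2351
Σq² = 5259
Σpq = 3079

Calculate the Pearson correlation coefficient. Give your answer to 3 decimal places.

-0.322

r = (nΣpq − ΣpΣq) / √[(nΣp² − (Σp)²)(nΣq² − (Σq)²)]
Numerator: 7×3079 − 117×189 = -560
Denominator: √[(16457 − 13689)(36813 − 35721)] = √[2768 × 1092] = 1738.5787
r = -560 / 1738.5787 ≈ -0.322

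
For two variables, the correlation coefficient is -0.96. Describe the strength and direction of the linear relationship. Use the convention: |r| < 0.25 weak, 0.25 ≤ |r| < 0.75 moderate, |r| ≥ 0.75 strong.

strong negative

r = -0.96 < 0 so the relationship is negative.
|r| = 0.96, which falls in the strong range.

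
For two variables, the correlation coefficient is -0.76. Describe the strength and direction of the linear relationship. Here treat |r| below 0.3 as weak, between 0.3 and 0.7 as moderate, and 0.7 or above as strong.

strong negative

r = -0.76 < 0 so the relationship is negative.
|r| = 0.76, which falls in the strong range.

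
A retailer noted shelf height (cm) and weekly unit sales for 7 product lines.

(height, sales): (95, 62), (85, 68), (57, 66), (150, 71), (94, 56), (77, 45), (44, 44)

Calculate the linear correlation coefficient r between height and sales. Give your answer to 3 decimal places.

0.592

n = 7, Σx = 602, Σy = 412, Σx² = 58700, Σy² = 24962, Σxy = 36747
nΣxy − ΣxΣy = 257229 − 248024 = 9205
nΣx² − (Σx)² = 410900 − 362404 = 48496; nΣy² − (Σy)² = 174734 − 169744 = 4990
r = 9205 / √(48496 × 4990) = 9205 / 15556.1898 ≈ 0.592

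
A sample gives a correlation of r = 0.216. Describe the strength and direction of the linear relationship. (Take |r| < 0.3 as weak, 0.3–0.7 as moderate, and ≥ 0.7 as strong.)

weak positive

r = 0.216 > 0 so the relationship is positive.
|r| = 0.216, which falls in the weak range.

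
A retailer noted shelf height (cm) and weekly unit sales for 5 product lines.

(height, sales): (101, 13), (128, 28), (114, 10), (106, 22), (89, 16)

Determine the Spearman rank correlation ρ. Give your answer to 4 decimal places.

Rank height: 2, 5, 4, 3, 1
Rank sales: 2, 5, 1, 4, 3
d = rank(height) − rank(sales): 0, 0, 3, -1, -2; Σd² = 14
ρ = 1 − 6Σd² / [n(n²−1)] = 1 − 6×14 / (5×24) = 1 − 84/120 ≈ 0.3000

0.3000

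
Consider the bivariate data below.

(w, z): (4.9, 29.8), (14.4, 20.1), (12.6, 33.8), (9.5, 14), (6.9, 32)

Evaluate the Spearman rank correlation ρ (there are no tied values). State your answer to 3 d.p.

-0.100

Rank w: 1, 5, 4, 3, 2
Rank z: 3, 2, 5, 1, 4
d = rank(w) − rank(z): -2, 3, -1, 2, -2; Σd² = 22
ρ = 1 − 6Σd² / [n(n²−1)] = 1 − 6×22 / (5×24) = 1 − 132/120 ≈ -0.100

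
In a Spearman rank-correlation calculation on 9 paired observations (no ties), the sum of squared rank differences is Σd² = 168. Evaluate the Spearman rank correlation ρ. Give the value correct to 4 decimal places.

-0.4000

ρ = 1 − 6Σd² / [n(n²−1)] = 1 − 6×168 / (9×80)
  = 1 − 1008/720 = 1 − 1.40000 ≈ -0.4000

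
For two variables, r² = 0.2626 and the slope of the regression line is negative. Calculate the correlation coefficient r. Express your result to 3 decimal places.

|r| = √0.2626 = 0.512
The association is negative, so r = −0.512.

-0.512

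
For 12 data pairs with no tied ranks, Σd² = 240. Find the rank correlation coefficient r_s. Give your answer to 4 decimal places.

0.1608

ρ = 1 − 6Σd² / [n(n²−1)] = 1 − 6×240 / (12×143)
  = 1 − 1440/1716 = 1 − 0.83916 ≈ 0.1608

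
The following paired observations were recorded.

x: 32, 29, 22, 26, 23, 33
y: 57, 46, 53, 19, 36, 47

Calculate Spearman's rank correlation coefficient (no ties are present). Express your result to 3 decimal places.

0.257

Rank x: 5, 4, 1, 3, 2, 6
Rank y: 6, 3, 5, 1, 2, 4
d = rank(x) − rank(y): -1, 1, -4, 2, 0, 2; Σd² = 26
ρ = 1 − 6Σd² / [n(n²−1)] = 1 − 6×26 / (6×35) = 1 − 156/210 ≈ 0.257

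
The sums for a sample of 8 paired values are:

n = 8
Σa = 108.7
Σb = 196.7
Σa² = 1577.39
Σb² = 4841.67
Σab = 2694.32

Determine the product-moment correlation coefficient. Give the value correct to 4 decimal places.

0.9380

r = (nΣab − ΣaΣb) / √[(nΣa² − (Σa)²)(nΣb² − (Σb)²)]
Numerator: 8×2694.32 − 108.7×196.7 = 173.27
Denominator: √[(12619.12 − 11815.69)(38733.36 − 38690.89)] = √[803.43 × 42.47] = 184.7205
r = 173.27 / 184.7205 ≈ 0.9380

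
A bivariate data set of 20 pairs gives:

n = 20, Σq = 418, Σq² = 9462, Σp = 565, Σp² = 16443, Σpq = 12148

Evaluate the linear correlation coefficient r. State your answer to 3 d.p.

r = (nΣpq − ΣpΣq) / √[(nΣp² − (Σp)²)(nΣq² − (Σq)²)]
Numerator: 20×12148 − 565×418 = 6790
Denominator: √[(328860 − 319225)(189240 − 174724)] = √[9635 × 14516] = 11826.3122
r = 6790 / 11826.3122 ≈ 0.574

0.574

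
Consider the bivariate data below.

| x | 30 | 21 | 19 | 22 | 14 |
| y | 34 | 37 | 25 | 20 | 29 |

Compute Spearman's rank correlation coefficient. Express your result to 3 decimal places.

0.100

Rank x: 5, 3, 2, 4, 1
Rank y: 4, 5, 2, 1, 3
d = rank(x) − rank(y): 1, -2, 0, 3, -2; Σd² = 18
ρ = 1 − 6Σd² / [n(n²−1)] = 1 − 6×18 / (5×24) = 1 − 108/120 ≈ 0.100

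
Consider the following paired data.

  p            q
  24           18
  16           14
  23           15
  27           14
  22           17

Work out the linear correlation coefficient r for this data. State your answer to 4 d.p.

0.1977

n = 5, Σp = 112, Σq = 78, Σp² = 2574, Σq² = 1230, Σpq = 1753
nΣpq − ΣpΣq = 8765 − 8736 = 29
nΣp² − (Σp)² = 12870 − 12544 = 326; nΣq² − (Σq)² = 6150 − 6084 = 66
r = 29 / √(326 × 66) = 29 / 146.6833 ≈ 0.1977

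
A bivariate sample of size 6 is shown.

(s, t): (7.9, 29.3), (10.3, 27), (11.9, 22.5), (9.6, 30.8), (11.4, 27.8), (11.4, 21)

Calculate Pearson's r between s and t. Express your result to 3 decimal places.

n = 6, Σs = 62.5, Σt = 158.4, Σs² = 662.19, Σt² = 4256.22, Σst = 1629.32
nΣst − ΣsΣt = 9775.92 − 9900 = -124.08
nΣs² − (Σs)² = 3973.14 − 3906.25 = 66.89; nΣt² − (Σt)² = 25537.32 − 25090.56 = 446.76
r = -124.08 / √(66.89 × 446.76) = -124.08 / 172.8692 ≈ -0.718

-0.718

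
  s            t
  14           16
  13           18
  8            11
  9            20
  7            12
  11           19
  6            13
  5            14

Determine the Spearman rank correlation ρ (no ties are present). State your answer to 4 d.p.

Rank s: 8, 7, 4, 5, 3, 6, 2, 1
Rank t: 5, 6, 1, 8, 2, 7, 3, 4
d = rank(s) − rank(t): 3, 1, 3, -3, 1, -1, -1, -3; Σd² = 40
ρ = 1 − 6Σd² / [n(n²−1)] = 1 − 6×40 / (8×63) = 1 − 240/504 ≈ 0.5238

0.5238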